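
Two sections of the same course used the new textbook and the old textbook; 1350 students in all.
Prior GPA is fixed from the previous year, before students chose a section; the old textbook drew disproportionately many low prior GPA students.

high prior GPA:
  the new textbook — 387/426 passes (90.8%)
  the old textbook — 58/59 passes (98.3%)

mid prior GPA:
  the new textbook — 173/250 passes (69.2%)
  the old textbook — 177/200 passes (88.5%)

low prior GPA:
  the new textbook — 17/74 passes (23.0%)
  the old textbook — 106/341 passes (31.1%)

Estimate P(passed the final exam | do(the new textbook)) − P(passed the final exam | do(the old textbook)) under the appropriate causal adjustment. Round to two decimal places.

the old textbook is higher inside every prior GPA band stratum but the new textbook is higher in aggregate. Whether to stratify depends on how prior GPA band relates to the teaching method.
Nothing the teaching method does changes prior GPA band; the imbalance is an allocation artefact. With prior GPA band also predicting the outcome, the pooled figure is confounded, and the within-stratum comparison is the causal one.
Adjusting over the population distribution of prior GPA band: 0.359·(0.908−0.983) + 0.333·(0.692−0.885) + 0.307·(0.230−0.311) = -0.116.

-0.12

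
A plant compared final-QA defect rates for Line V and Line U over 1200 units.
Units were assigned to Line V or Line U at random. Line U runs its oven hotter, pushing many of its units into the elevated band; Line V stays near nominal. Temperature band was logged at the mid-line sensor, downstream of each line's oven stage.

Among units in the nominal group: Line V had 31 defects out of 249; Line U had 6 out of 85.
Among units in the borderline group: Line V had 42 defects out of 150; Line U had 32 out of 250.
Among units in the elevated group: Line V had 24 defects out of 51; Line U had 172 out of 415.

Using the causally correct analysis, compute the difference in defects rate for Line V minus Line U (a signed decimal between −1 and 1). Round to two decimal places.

-0.06

Within every in-process temperature band level Line U has the lower rate, yet pooled Line V does — Simpson's reversal.
In-process temperature band is recorded after the line and is itself shifted by it — it sits on the causal path from line to outcome. Conditioning on a mediator would strip out part of the effect we want; the pooled comparison gives the total causal effect.
The causal difference is the pooled difference: 0.216 − 0.280 = -0.064.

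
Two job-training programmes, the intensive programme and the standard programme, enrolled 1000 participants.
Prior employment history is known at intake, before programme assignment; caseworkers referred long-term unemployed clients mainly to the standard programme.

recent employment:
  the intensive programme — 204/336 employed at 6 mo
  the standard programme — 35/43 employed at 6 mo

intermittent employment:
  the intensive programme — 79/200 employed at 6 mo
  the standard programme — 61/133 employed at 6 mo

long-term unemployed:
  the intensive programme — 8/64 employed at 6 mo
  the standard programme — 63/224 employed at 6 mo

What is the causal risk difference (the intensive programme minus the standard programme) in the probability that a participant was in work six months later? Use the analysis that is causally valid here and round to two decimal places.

Within every prior employment history level the standard programme has the higher rate, yet pooled the intensive programme does — Simpson's reversal.
Prior employment history is set before the programme has any effect — it is not caused by the programme — and it independently drives the outcome. That makes it a confounder, so the causal comparison is within prior employment history levels.
Adjusting over the population distribution of prior employment history: 0.379·(0.607−0.814) + 0.333·(0.395−0.459) + 0.288·(0.125−0.281) = -0.145.

-0.14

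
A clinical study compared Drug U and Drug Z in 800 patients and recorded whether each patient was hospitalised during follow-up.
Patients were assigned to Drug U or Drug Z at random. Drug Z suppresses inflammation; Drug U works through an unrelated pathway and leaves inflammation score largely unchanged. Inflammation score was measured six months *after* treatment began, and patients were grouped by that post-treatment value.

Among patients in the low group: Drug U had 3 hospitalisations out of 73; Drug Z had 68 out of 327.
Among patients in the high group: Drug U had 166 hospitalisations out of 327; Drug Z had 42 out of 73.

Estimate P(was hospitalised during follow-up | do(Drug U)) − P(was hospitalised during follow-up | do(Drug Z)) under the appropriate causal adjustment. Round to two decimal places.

+0.15

Because the drug influences inflammation score, inflammation score is a post-treatment mediator, not a confounder. Stratifying on it would bias the estimate; the causal effect is the crude pooled difference.
The causal difference is the pooled difference: 0.422 − 0.275 = +0.147.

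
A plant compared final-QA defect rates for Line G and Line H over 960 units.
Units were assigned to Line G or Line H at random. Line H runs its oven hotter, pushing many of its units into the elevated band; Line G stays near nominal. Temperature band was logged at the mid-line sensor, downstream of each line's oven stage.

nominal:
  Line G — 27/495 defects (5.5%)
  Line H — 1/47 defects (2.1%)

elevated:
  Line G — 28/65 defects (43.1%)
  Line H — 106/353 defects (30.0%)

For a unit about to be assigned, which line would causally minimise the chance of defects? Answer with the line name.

Line G

The stratified and pooled comparisons disagree (Line H wins within each in-process temperature band; Line G wins overall), so the answer turns on the causal role of in-process temperature band.
In-process temperature band is recorded after the line and is itself shifted by it — it sits on the causal path from line to outcome. Conditioning on a mediator would strip out part of the effect we want; the pooled comparison gives the total causal effect.
Pooled: Line G 9.8% vs Line H 26.8%; Line G is lower overall.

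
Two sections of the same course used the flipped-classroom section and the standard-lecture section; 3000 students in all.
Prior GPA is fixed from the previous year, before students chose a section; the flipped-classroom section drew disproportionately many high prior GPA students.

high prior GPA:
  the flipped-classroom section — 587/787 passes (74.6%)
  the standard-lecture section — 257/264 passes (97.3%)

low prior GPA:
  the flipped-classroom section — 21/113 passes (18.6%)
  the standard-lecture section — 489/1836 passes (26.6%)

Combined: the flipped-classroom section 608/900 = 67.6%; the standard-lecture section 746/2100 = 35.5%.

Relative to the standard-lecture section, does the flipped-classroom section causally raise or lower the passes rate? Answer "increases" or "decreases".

Prior GPA band is set before the teaching method has any effect — it is not caused by the teaching method — and it independently drives the outcome. That makes it a confounder, so the causal comparison is within prior GPA band levels.
Within each level — high prior GPA: 74.6% vs 97.3%; low prior GPA: 18.6% vs 26.6% — the standard-lecture section is higher every time.

decreases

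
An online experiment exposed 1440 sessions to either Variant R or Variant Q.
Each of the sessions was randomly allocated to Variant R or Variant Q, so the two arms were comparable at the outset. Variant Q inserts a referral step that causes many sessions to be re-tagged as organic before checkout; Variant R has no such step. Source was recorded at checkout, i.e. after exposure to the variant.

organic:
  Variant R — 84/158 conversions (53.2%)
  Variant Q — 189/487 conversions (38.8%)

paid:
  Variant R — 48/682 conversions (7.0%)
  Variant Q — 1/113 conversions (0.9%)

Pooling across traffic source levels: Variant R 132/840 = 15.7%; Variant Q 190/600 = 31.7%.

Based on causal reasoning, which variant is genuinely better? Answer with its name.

Variant Q

The distribution of traffic source is itself part of what the variant does — it is an intermediate outcome. Holding it fixed would remove that part of the effect; the total effect is the pooled difference.
Pooled: Variant R 15.7% vs Variant Q 31.7%; Variant Q is higher overall.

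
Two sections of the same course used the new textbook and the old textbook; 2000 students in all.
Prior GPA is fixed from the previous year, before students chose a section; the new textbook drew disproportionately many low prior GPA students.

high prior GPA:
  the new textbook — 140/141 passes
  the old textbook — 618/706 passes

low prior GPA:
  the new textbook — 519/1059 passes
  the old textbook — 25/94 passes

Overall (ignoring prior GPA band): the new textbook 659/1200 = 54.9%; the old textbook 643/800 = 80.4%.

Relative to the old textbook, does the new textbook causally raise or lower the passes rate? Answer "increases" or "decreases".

Prior GPA band differs across teaching methods for reasons unrelated to any effect of the teaching method itself, and it separately predicts the outcome — a classic confounder. We must compare within prior GPA band levels.
Within each level — high prior GPA: 99.3% vs 87.5%; low prior GPA: 49.0% vs 26.6% — the new textbook is higher every time.

increases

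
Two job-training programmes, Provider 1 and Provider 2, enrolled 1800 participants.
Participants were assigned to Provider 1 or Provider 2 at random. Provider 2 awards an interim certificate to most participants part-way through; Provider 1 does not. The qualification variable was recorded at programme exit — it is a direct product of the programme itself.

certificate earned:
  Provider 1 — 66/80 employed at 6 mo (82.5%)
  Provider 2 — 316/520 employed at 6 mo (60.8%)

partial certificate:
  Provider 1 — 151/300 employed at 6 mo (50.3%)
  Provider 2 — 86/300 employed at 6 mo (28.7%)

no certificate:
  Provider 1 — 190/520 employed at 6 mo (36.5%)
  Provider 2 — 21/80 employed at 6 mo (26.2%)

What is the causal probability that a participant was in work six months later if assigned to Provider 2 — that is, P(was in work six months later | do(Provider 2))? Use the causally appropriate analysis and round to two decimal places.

Provider 1 is higher inside every qualification attained during the programme stratum but Provider 2 is higher in aggregate. Whether to stratify depends on how qualification attained during the programme relates to the programme.
The distribution of qualification attained during the programme is itself part of what the programme does — it is an intermediate outcome. Holding it fixed would remove that part of the effect; the total effect is the pooled difference.
So P(outcome | do(Provider 2)) is just the pooled rate for Provider 2: 423/900 = 0.470.

0.47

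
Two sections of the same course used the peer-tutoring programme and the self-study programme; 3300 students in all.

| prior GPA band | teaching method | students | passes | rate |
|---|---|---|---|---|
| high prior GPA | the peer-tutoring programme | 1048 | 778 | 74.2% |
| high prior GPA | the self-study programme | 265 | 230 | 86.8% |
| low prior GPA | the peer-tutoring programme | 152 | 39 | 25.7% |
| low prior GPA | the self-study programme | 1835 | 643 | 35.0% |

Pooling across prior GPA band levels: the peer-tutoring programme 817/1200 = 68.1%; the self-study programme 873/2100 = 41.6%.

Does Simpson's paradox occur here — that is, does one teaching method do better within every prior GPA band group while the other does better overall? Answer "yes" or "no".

Within each prior GPA band level (high prior GPA 74.2% vs 86.8%; low prior GPA 25.7% vs 35.0%), the self-study programme has the higher rate every time. Pooled: 68.1% vs 41.6% — the peer-tutoring programme has the higher rate overall. The two comparisons disagree.

yes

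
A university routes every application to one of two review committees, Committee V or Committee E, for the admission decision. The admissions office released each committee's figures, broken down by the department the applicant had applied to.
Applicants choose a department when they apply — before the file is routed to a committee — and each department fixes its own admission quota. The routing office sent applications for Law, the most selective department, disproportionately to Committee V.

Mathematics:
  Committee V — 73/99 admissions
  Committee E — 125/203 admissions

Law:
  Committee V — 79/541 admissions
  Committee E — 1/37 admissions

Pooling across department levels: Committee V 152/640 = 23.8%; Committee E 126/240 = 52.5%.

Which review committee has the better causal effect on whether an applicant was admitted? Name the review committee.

The imbalance in department arose from how applicants were allocated, not from anything the review committee did; and department independently affects the outcome. The pooled gap is confounded — condition on department.
Within each level — Mathematics: 73.7% vs 61.6%; Law: 14.6% vs 2.7% — Committee V is higher every time.

Committee V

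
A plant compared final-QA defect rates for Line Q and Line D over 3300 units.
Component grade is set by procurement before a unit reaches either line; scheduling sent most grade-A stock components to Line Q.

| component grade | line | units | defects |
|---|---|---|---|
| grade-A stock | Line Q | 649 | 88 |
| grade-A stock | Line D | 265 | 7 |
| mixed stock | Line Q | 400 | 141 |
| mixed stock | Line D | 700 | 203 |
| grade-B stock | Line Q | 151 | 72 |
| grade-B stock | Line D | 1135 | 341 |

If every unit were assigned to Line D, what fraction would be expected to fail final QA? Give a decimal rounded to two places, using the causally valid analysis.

Here component grade is a common cause — it drives both which line a case falls under and the outcome. The crude comparison mixes populations; the stratum-specific rates are the causally relevant ones.
Standardising Line D to the population component grade mix: 0.277·7/265 + 0.333·203/700 + 0.390·341/1135 = 0.221.

0.22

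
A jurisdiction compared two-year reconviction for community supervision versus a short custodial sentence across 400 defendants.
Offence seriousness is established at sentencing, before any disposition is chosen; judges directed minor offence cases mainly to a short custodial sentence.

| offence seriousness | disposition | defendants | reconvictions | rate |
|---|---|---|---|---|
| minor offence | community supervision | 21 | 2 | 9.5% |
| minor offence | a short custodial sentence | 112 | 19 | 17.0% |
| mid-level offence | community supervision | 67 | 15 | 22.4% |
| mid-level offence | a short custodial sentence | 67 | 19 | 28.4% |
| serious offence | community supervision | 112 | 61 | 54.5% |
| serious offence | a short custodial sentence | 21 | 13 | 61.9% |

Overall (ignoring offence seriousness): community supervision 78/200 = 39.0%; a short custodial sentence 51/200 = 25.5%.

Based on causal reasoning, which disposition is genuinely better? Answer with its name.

The stratified and pooled comparisons disagree (community supervision wins within each offence seriousness; a short custodial sentence wins overall), so the answer turns on the causal role of offence seriousness.
Here offence seriousness is a common cause — it drives both which disposition a case falls under and the outcome. The crude comparison mixes populations; the stratum-specific rates are the causally relevant ones.
Within each level — minor offence: 9.5% vs 17.0%; mid-level offence: 22.4% vs 28.4%; serious offence: 54.5% vs 61.9% — community supervision is lower every time.

community supervision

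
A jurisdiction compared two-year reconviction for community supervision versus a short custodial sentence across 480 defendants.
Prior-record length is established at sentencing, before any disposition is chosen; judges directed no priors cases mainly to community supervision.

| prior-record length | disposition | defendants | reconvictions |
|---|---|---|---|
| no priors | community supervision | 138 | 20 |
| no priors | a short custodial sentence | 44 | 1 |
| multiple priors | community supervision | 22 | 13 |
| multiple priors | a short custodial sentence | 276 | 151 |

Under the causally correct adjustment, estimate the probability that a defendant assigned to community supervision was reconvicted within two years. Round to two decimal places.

a short custodial sentence is lower inside every prior-record length stratum but community supervision is lower in aggregate. Whether to stratify depends on how prior-record length relates to the disposition.
Prior-record length is set before the disposition has any effect — it is not caused by the disposition — and it independently drives the outcome. That makes it a confounder, so the causal comparison is within prior-record length levels.
Standardising community supervision to the population prior-record length mix: 0.379·20/138 + 0.621·13/22 = 0.422.

0.42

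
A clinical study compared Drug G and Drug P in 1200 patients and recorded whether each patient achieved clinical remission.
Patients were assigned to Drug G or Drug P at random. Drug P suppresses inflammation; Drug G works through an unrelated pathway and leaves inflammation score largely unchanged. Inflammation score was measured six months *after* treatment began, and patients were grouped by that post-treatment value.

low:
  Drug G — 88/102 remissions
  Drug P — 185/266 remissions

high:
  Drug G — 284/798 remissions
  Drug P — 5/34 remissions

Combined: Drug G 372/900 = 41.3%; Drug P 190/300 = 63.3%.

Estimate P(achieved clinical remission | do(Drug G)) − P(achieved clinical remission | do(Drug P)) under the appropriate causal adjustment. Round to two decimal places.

Inflammation score here is a post-treatment variable shaped by the drug; conditioning on it would introduce bias rather than remove it. The overall comparison is the causal one.
The causal difference is the pooled difference: 0.413 − 0.633 = -0.220.

-0.22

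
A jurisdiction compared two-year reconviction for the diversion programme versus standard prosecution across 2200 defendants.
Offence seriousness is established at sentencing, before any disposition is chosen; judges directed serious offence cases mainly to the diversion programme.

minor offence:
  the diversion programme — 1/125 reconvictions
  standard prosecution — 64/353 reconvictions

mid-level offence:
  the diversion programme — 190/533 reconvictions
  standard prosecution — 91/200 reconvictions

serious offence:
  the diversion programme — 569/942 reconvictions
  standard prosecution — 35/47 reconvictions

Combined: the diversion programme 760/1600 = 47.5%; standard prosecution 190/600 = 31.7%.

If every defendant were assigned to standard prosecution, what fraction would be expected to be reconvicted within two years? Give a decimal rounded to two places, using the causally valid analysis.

The stratified and pooled comparisons disagree (the diversion programme wins within each offence seriousness; standard prosecution wins overall), so the answer turns on the causal role of offence seriousness.
Offence seriousness is set before the disposition has any effect — it is not caused by the disposition — and it independently drives the outcome. That makes it a confounder, so the causal comparison is within offence seriousness levels.
Standardising standard prosecution to the population offence seriousness mix: 0.217·64/353 + 0.333·91/200 + 0.450·35/47 = 0.526.

0.53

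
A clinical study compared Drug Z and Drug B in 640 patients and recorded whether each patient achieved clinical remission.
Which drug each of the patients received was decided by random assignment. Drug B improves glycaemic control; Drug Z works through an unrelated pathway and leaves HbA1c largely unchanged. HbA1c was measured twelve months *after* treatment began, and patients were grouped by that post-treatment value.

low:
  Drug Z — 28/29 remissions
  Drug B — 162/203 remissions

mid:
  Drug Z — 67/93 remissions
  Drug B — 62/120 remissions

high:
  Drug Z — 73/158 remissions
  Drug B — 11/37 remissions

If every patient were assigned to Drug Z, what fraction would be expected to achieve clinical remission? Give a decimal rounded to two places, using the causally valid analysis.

0.60

Drug Z is higher inside every HbA1c stratum but Drug B is higher in aggregate. Whether to stratify depends on how HbA1c relates to the drug.
Because the drug influences HbA1c, HbA1c is a post-treatment mediator, not a confounder. Stratifying on it would bias the estimate; the causal effect is the crude pooled difference.
So P(outcome | do(Drug Z)) is just the pooled rate for Drug Z: 168/280 = 0.600.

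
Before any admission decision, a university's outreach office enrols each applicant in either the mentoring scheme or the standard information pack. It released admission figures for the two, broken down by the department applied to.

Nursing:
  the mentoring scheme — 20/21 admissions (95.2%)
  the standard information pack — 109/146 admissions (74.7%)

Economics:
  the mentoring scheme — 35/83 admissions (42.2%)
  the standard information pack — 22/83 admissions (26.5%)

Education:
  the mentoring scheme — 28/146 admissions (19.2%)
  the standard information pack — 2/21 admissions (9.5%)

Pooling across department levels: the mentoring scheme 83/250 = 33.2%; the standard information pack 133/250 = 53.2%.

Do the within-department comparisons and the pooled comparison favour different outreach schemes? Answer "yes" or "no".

Within each department level (Nursing 95.2% vs 74.7%; Economics 42.2% vs 26.5%; Education 19.2% vs 9.5%), the mentoring scheme has the higher rate every time. Pooled: 33.2% vs 53.2% — the standard information pack has the higher rate overall. The two comparisons disagree.

yes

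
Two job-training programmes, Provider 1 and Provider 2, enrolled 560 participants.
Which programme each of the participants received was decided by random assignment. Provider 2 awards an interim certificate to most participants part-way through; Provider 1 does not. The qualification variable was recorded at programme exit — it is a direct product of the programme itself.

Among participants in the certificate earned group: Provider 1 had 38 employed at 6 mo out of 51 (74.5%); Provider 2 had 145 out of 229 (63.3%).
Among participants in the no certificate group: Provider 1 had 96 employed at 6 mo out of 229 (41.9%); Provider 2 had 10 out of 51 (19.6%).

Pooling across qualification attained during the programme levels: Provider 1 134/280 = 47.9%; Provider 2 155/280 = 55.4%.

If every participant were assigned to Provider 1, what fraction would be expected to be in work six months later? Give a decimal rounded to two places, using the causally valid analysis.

0.48

Provider 1 is higher inside every qualification attained during the programme stratum but Provider 2 is higher in aggregate. Whether to stratify depends on how qualification attained during the programme relates to the programme.
Qualification attained during the programme here is a post-treatment variable shaped by the programme; conditioning on it would introduce bias rather than remove it. The overall comparison is the causal one.
So P(outcome | do(Provider 1)) is just the pooled rate for Provider 1: 134/280 = 0.479.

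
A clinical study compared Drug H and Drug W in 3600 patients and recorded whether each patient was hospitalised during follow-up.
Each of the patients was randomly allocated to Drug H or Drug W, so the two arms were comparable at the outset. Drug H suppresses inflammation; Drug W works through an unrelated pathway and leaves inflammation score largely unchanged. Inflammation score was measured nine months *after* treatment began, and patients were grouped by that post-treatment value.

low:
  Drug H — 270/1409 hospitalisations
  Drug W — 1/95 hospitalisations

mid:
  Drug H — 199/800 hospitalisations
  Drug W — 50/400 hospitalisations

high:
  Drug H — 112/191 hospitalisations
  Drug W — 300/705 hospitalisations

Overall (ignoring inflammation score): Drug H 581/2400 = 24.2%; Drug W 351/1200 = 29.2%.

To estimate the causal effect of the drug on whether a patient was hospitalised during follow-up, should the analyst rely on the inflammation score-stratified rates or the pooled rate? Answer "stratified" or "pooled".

The inflammation score-specific comparison favours Drug W throughout, but the pooled figures favour Drug H. The question is whether to condition on inflammation score.
Because the drug influences inflammation score, inflammation score is a post-treatment mediator, not a confounder. Stratifying on it would bias the estimate; the causal effect is the crude pooled difference.
Pooled: Drug H 24.2% vs Drug W 29.2%; Drug H is lower overall.

pooled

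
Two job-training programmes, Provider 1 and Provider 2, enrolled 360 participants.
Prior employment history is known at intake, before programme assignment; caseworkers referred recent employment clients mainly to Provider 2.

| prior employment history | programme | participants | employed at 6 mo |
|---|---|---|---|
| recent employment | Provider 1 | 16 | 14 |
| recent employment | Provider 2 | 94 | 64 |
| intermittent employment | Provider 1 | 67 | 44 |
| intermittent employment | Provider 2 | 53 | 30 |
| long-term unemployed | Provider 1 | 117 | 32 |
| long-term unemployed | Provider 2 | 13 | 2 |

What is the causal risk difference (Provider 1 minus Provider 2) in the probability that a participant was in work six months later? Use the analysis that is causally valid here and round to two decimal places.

The stratified and pooled comparisons disagree (Provider 1 wins within each prior employment history; Provider 2 wins overall), so the answer turns on the causal role of prior employment history.
Prior employment history differs across programmes for reasons unrelated to any effect of the programme itself, and it separately predicts the outcome — a classic confounder. We must compare within prior employment history levels.
Adjusting over the population distribution of prior employment history: 0.306·(0.875−0.681) + 0.333·(0.657−0.566) + 0.361·(0.274−0.154) = +0.133.

+0.13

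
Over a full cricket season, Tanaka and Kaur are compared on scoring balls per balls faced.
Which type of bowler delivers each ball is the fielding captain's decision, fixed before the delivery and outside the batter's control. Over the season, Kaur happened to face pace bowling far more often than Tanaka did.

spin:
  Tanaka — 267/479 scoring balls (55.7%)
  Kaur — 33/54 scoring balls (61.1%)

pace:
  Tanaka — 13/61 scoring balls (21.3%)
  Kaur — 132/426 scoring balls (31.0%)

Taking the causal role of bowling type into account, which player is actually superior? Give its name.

Kaur

Since bowling type is a pre-existing factor (not a product of the player) and it affects the outcome on its own, it is a confounder. The stratified rates, not the pooled rate, identify the causal effect.
Within each level — spin: 55.7% vs 61.1%; pace: 21.3% vs 31.0% — Kaur is higher every time.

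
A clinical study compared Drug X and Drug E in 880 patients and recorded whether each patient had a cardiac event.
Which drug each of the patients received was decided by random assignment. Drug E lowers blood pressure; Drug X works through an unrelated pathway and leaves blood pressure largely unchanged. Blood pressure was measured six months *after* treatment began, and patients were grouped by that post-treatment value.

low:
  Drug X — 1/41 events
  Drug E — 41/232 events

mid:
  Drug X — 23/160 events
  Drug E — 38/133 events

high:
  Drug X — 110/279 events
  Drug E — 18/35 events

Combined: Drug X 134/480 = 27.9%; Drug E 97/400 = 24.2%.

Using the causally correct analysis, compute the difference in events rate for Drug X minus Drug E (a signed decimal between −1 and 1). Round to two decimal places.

+0.04

Within every blood pressure level Drug X has the lower rate, yet pooled Drug E does — Simpson's reversal.
Blood pressure is downstream of the drug. One should not condition on a consequence of treatment, so the overall rates are the right comparison.
The causal difference is the pooled difference: 0.279 − 0.242 = +0.037.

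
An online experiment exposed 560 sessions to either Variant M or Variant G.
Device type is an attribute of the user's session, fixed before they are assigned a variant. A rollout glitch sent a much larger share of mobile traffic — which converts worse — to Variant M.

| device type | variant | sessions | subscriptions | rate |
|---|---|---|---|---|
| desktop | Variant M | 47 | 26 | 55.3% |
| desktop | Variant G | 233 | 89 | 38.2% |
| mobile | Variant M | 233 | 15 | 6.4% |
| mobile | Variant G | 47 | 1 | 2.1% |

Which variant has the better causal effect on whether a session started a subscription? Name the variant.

Variant M

Within every device type level Variant M has the higher rate, yet pooled Variant G does — Simpson's reversal.
The imbalance in device type arose from how sessions were allocated, not from anything the variant did; and device type independently affects the outcome. The pooled gap is confounded — condition on device type.
Within each level — desktop: 55.3% vs 38.2%; mobile: 6.4% vs 2.1% — Variant M is higher every time.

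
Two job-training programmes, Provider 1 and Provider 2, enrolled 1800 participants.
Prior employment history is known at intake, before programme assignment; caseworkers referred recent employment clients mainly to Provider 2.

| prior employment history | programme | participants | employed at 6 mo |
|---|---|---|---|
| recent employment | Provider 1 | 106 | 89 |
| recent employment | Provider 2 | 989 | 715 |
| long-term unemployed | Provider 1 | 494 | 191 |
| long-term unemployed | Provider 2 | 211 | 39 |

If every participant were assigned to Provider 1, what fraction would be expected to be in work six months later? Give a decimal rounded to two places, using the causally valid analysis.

Nothing the programme does changes prior employment history; the imbalance is an allocation artefact. With prior employment history also predicting the outcome, the pooled figure is confounded, and the within-stratum comparison is the causal one.
Standardising Provider 1 to the population prior employment history mix: 0.608·89/106 + 0.392·191/494 = 0.662.

0.66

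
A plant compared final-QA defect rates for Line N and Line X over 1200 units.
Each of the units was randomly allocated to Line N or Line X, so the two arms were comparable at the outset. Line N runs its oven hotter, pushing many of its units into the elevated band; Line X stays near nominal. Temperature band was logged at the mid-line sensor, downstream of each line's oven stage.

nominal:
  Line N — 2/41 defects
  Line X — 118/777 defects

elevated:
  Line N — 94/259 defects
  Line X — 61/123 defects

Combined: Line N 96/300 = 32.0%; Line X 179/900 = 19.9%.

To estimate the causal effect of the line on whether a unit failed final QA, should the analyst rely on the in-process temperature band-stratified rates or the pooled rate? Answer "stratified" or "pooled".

pooled

Because the line influences in-process temperature band, in-process temperature band is a post-treatment mediator, not a confounder. Stratifying on it would bias the estimate; the causal effect is the crude pooled difference.
Pooled: Line N 32.0% vs Line X 19.9%; Line X is lower overall.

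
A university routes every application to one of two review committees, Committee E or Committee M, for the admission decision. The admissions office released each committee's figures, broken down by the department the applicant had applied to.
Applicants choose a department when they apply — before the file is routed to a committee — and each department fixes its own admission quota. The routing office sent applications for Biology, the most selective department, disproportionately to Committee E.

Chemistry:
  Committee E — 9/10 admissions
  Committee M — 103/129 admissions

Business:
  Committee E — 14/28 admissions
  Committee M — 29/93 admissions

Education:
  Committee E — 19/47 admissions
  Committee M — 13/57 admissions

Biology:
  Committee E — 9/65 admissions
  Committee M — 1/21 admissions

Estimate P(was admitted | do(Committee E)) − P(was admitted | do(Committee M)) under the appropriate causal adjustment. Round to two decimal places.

The stratified and pooled comparisons disagree (Committee E wins within each department; Committee M wins overall), so the answer turns on the causal role of department.
Department differs across review committees for reasons unrelated to any effect of the review committee itself, and it separately predicts the outcome — a classic confounder. We must compare within department levels.
Adjusting over the population distribution of department: 0.309·(0.900−0.798) + 0.269·(0.500−0.312) + 0.231·(0.404−0.228) + 0.191·(0.138−0.048) = +0.140.

+0.14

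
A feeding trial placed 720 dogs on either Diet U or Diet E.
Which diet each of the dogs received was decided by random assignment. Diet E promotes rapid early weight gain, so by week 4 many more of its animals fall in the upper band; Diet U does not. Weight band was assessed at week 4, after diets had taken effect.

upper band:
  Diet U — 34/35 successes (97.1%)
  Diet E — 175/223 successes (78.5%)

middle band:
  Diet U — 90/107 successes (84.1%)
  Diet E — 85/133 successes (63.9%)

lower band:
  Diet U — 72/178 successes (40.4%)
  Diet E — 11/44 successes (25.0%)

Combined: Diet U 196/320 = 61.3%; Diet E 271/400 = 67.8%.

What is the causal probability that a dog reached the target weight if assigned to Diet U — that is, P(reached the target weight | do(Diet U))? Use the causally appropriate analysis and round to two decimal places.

Because the diet influences week-4 weight band, week-4 weight band is a post-treatment mediator, not a confounder. Stratifying on it would bias the estimate; the causal effect is the crude pooled difference.
So P(outcome | do(Diet U)) is just the pooled rate for Diet U: 196/320 = 0.613.

0.61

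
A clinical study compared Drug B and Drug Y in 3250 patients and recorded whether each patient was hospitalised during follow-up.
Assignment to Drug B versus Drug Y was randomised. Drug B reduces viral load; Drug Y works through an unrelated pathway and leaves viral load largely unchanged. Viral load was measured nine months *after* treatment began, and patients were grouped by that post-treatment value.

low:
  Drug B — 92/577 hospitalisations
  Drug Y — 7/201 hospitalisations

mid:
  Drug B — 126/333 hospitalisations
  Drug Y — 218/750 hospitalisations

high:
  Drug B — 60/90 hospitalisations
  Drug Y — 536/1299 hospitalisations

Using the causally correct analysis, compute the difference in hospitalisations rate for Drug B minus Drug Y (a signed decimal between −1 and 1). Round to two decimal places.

-0.06

The stratified and pooled comparisons disagree (Drug Y wins within each viral load; Drug B wins overall), so the answer turns on the causal role of viral load.
The distribution of viral load is itself part of what the drug does — it is an intermediate outcome. Holding it fixed would remove that part of the effect; the total effect is the pooled difference.
The causal difference is the pooled difference: 0.278 − 0.338 = -0.060.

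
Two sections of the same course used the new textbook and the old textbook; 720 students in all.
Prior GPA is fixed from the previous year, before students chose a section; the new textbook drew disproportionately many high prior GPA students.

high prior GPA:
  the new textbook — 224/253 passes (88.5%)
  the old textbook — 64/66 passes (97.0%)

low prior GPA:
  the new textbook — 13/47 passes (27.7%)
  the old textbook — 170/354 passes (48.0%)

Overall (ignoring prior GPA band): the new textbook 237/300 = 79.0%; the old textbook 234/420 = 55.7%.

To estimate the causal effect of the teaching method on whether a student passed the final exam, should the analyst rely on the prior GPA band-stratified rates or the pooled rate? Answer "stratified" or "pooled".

Within every prior GPA band level the old textbook has the higher rate, yet pooled the new textbook does — Simpson's reversal.
Prior GPA band satisfies the back-door criterion: it is not a descendant of the teaching method, and it blocks the spurious path from teaching method to outcome. Adjusting for it (i.e., using the within-prior GPA band rates) gives the causal effect.
Within each level — high prior GPA: 88.5% vs 97.0%; low prior GPA: 27.7% vs 48.0% — the old textbook is higher every time.

stratified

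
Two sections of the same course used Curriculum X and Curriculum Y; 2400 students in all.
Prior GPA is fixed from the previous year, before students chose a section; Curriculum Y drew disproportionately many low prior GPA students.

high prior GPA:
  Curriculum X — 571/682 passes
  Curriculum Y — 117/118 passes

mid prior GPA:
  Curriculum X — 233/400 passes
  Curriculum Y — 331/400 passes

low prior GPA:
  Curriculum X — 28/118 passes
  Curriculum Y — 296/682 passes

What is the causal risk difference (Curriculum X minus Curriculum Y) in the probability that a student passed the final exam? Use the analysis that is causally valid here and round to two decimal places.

The stratified and pooled comparisons disagree (Curriculum Y wins within each prior GPA band; Curriculum X wins overall), so the answer turns on the causal role of prior GPA band.
Here prior GPA band is a common cause — it drives both which teaching method a case falls under and the outcome. The crude comparison mixes populations; the stratum-specific rates are the causally relevant ones.
Adjusting over the population distribution of prior GPA band: 0.333·(0.837−0.992) + 0.333·(0.583−0.828) + 0.333·(0.237−0.434) = -0.199.

-0.20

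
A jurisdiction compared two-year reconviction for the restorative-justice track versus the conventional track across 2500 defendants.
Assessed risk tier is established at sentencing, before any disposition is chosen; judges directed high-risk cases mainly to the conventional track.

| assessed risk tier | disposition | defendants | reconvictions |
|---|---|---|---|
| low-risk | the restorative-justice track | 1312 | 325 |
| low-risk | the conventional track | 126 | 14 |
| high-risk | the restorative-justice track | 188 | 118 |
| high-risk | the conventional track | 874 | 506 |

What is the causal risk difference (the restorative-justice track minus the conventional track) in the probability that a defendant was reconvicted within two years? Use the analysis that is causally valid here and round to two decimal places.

Here assessed risk tier is a common cause — it drives both which disposition a case falls under and the outcome. The crude comparison mixes populations; the stratum-specific rates are the causally relevant ones.
Adjusting over the population distribution of assessed risk tier: 0.575·(0.248−0.111) + 0.425·(0.628−0.579) = +0.099.

+0.10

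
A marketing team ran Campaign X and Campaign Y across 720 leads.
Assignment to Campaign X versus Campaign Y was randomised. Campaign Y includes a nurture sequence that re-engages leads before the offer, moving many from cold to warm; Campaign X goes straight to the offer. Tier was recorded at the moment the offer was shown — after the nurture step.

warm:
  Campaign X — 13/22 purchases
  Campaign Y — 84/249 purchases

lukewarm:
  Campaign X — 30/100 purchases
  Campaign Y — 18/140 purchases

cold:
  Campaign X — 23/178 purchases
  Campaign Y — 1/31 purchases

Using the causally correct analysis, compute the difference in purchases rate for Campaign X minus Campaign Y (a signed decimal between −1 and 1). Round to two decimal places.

Campaign X is higher inside every engagement tier stratum but Campaign Y is higher in aggregate. Whether to stratify depends on how engagement tier relates to the campaign.
Because the campaign influences engagement tier, engagement tier is a post-treatment mediator, not a confounder. Stratifying on it would bias the estimate; the causal effect is the crude pooled difference.
The causal difference is the pooled difference: 0.220 − 0.245 = -0.025.

-0.03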